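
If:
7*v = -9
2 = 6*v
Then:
No Solution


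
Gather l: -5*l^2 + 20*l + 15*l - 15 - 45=-5*l^2 + 35*l - 60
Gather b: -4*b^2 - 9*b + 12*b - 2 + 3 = -4*b^2 + 3*b + 1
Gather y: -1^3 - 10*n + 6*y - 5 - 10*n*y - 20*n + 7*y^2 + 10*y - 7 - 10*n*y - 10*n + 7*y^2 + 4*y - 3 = -40*n + 14*y^2 + y*(20 - 20*n) - 16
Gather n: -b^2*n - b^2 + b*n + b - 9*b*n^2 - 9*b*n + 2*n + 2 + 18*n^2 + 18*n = -b^2 + b + n^2*(18 - 9*b) + n*(-b^2 - 8*b + 20) + 2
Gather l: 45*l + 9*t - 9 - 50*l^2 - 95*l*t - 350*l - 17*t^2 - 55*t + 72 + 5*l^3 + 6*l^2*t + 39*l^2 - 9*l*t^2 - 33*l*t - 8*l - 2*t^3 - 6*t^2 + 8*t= 5*l^3 + l^2*(6*t - 11) + l*(-9*t^2 - 128*t - 313) - 2*t^3 - 23*t^2 - 38*t + 63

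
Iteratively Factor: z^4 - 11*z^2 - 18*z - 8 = (z - 4)*(z^3 + 4*z^2 + 5*z + 2) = (z - 4)*(z + 1)*(z^2 + 3*z + 2) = (z - 4)*(z + 1)*(z + 2)*(z + 1)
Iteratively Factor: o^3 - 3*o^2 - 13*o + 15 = (o + 3)*(o^2 - 6*o + 5) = (o - 5)*(o + 3)*(o - 1)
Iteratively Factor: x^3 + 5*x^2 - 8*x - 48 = (x + 4)*(x^2 + x - 12) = (x + 4)^2*(x - 3)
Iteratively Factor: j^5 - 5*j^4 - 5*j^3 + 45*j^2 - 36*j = (j - 3)*(j^4 - 2*j^3 - 11*j^2 + 12*j) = (j - 4)*(j - 3)*(j^3 + 2*j^2 - 3*j) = j*(j - 4)*(j - 3)*(j^2 + 2*j - 3) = j*(j - 4)*(j - 3)*(j - 1)*(j + 3)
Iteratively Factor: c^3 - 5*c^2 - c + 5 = (c + 1)*(c^2 - 6*c + 5) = (c - 5)*(c + 1)*(c - 1)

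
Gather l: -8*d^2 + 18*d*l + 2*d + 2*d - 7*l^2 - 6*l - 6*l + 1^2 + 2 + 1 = -8*d^2 + 4*d - 7*l^2 + l*(18*d - 12) + 4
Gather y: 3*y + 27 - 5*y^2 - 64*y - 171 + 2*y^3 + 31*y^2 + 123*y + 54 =2*y^3 + 26*y^2 + 62*y - 90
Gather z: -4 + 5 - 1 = 0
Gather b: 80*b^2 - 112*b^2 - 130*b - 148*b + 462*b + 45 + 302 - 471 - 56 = -32*b^2 + 184*b - 180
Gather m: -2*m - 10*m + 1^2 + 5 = 6 - 12*m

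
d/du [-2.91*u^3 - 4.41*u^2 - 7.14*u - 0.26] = -8.73*u^2 - 8.82*u - 7.14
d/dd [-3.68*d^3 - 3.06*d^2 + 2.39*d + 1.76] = -11.04*d^2 - 6.12*d + 2.39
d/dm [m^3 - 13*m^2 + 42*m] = 3*m^2 - 26*m + 42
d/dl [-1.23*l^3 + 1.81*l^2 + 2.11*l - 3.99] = -3.69*l^2 + 3.62*l + 2.11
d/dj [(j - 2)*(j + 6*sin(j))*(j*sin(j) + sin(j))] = (j - 2)*(j + 1)*(6*cos(j) + 1)*sin(j) + (j - 2)*(j + 6*sin(j))*(j*cos(j) + sqrt(2)*sin(j + pi/4)) + (j + 1)*(j + 6*sin(j))*sin(j)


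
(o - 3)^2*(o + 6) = o^3 - 27*o + 54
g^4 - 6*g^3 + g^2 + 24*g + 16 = (g - 4)^2*(g + 1)^2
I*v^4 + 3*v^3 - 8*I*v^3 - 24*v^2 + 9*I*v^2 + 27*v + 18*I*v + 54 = (v - 6)*(v - 3)*(v - 3*I)*(I*v + I)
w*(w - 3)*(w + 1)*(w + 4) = w^4 + 2*w^3 - 11*w^2 - 12*w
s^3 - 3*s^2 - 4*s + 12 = (s - 3)*(s - 2)*(s + 2)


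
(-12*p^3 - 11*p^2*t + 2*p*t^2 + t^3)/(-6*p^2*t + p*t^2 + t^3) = (-12*p^3 - 11*p^2*t + 2*p*t^2 + t^3)/(t*(-6*p^2 + p*t + t^2))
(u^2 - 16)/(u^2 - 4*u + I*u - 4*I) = (u + 4)/(u + I)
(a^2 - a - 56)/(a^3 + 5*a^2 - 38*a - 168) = (a - 8)/(a^2 - 2*a - 24)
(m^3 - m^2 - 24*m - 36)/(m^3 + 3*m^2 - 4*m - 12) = (m - 6)/(m - 2)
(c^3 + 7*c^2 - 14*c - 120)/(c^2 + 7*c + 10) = (c^2 + 2*c - 24)/(c + 2)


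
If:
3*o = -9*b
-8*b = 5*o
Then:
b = 0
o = 0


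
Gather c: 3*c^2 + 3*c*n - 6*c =3*c^2 + c*(3*n - 6)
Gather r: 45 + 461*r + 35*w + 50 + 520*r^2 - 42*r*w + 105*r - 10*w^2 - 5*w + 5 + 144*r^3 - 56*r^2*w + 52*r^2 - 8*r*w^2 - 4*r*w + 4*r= 144*r^3 + r^2*(572 - 56*w) + r*(-8*w^2 - 46*w + 570) - 10*w^2 + 30*w + 100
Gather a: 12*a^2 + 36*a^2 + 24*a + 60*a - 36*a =48*a^2 + 48*a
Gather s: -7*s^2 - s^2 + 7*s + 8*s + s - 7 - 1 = -8*s^2 + 16*s - 8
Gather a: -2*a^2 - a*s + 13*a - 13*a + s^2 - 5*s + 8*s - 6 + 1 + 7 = -2*a^2 - a*s + s^2 + 3*s + 2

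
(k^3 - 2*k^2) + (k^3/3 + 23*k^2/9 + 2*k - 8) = 4*k^3/3 + 5*k^2/9 + 2*k - 8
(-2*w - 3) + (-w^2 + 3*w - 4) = -w^2 + w - 7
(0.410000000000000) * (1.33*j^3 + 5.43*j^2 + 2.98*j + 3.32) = 0.5453*j^3 + 2.2263*j^2 + 1.2218*j + 1.3612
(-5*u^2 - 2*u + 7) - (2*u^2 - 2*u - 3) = 10 - 7*u^2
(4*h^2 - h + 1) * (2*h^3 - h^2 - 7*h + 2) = 8*h^5 - 6*h^4 - 25*h^3 + 14*h^2 - 9*h + 2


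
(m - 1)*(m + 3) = m^2 + 2*m - 3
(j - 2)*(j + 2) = j^2 - 4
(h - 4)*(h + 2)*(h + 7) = h^3 + 5*h^2 - 22*h - 56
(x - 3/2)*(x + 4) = x^2 + 5*x/2 - 6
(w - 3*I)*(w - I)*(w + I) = w^3 - 3*I*w^2 + w - 3*I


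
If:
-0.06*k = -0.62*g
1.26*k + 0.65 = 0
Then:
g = -0.05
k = -0.52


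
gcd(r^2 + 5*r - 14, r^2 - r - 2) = r - 2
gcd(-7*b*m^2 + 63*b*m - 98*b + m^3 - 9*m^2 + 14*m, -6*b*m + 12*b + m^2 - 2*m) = m - 2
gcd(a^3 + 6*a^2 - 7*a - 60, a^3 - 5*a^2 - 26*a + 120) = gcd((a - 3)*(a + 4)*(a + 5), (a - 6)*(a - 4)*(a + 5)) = a + 5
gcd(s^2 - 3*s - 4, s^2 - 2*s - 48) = 1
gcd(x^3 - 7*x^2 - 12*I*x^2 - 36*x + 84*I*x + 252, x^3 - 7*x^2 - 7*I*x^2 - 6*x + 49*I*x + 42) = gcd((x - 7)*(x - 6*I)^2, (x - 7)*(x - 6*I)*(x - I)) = x^2 + x*(-7 - 6*I) + 42*I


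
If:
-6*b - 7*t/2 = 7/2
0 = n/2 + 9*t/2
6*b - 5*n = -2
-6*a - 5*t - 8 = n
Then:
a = -326/249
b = -301/498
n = -27/83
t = 3/83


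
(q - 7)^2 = q^2 - 14*q + 49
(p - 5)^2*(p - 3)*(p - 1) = p^4 - 14*p^3 + 68*p^2 - 130*p + 75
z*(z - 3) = z^2 - 3*z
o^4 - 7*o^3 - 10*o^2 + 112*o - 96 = (o - 6)*(o - 4)*(o - 1)*(o + 4)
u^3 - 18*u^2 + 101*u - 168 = (u - 8)*(u - 7)*(u - 3)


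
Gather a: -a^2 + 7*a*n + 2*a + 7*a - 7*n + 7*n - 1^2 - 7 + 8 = -a^2 + a*(7*n + 9)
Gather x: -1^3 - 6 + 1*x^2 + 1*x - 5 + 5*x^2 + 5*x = 6*x^2 + 6*x - 12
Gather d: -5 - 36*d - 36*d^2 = -36*d^2 - 36*d - 5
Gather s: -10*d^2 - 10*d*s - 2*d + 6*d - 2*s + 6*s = -10*d^2 + 4*d + s*(4 - 10*d)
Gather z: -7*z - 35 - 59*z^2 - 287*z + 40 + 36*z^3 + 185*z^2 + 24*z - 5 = 36*z^3 + 126*z^2 - 270*z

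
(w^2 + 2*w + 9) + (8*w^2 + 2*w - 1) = 9*w^2 + 4*w + 8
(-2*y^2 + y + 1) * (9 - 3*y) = 6*y^3 - 21*y^2 + 6*y + 9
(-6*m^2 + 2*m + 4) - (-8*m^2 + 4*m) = 2*m^2 - 2*m + 4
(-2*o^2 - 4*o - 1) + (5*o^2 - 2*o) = 3*o^2 - 6*o - 1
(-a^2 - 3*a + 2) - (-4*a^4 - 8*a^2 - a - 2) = 4*a^4 + 7*a^2 - 2*a + 4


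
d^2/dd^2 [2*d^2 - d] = 4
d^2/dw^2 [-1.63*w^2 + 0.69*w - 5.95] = -3.26000000000000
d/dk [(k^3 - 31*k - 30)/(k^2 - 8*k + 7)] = (k^4 - 16*k^3 + 52*k^2 + 60*k - 457)/(k^4 - 16*k^3 + 78*k^2 - 112*k + 49)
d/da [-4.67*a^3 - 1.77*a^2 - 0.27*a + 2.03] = -14.01*a^2 - 3.54*a - 0.27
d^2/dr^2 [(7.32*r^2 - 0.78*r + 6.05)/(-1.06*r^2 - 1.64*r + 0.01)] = (1.4210854715202e-14*r^4 + 27.202992*r^3 - 41.252232*r^2 - 63.054312*r - 32.6483)/(1.191016*r^6 + 5.528112*r^5 + 8.51922*r^4 + 4.30664*r^3 - 0.08037*r^2 + 0.000492*r - 1.0e-6)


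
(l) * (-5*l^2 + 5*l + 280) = -5*l^3 + 5*l^2 + 280*l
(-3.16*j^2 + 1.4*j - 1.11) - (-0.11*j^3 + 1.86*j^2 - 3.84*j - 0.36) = 0.11*j^3 - 5.02*j^2 + 5.24*j - 0.75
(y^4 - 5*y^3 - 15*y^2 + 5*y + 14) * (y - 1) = y^5 - 6*y^4 - 10*y^3 + 20*y^2 + 9*y - 14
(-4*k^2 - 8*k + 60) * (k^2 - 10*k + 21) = -4*k^4 + 32*k^3 + 56*k^2 - 768*k + 1260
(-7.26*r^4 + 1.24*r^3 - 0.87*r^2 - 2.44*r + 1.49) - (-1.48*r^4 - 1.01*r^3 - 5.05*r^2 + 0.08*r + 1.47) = -5.78*r^4 + 2.25*r^3 + 4.18*r^2 - 2.52*r + 0.02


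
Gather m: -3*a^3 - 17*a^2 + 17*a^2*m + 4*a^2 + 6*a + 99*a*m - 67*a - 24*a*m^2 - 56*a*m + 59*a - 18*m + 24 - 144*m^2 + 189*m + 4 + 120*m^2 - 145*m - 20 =-3*a^3 - 13*a^2 - 2*a + m^2*(-24*a - 24) + m*(17*a^2 + 43*a + 26) + 8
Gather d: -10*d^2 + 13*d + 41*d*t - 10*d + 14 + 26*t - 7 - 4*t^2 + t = -10*d^2 + d*(41*t + 3) - 4*t^2 + 27*t + 7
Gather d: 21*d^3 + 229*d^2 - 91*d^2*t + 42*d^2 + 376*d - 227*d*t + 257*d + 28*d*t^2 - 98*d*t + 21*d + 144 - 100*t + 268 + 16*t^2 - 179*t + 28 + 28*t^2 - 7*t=21*d^3 + d^2*(271 - 91*t) + d*(28*t^2 - 325*t + 654) + 44*t^2 - 286*t + 440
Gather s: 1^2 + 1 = 2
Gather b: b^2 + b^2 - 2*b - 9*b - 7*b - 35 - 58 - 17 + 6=2*b^2 - 18*b - 104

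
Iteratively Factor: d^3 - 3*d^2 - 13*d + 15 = (d - 1)*(d^2 - 2*d - 15) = (d - 5)*(d - 1)*(d + 3)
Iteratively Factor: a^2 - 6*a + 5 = (a - 1)*(a - 5)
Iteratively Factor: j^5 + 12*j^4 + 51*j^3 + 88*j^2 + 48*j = (j + 4)*(j^4 + 8*j^3 + 19*j^2 + 12*j) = (j + 1)*(j + 4)*(j^3 + 7*j^2 + 12*j) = (j + 1)*(j + 4)^2*(j^2 + 3*j) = (j + 1)*(j + 3)*(j + 4)^2*(j)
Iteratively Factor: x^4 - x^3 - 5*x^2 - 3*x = (x - 3)*(x^3 + 2*x^2 + x) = x*(x - 3)*(x^2 + 2*x + 1) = x*(x - 3)*(x + 1)*(x + 1)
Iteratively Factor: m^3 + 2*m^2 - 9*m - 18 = (m + 2)*(m^2 - 9) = (m - 3)*(m + 2)*(m + 3)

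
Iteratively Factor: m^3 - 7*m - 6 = (m - 3)*(m^2 + 3*m + 2) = (m - 3)*(m + 2)*(m + 1)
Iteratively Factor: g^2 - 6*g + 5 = (g - 1)*(g - 5)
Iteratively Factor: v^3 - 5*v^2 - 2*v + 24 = (v - 3)*(v^2 - 2*v - 8) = (v - 3)*(v + 2)*(v - 4)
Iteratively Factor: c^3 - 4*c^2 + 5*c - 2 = (c - 2)*(c^2 - 2*c + 1) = (c - 2)*(c - 1)*(c - 1)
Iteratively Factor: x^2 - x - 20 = (x + 4)*(x - 5)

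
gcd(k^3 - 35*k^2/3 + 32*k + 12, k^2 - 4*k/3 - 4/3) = 1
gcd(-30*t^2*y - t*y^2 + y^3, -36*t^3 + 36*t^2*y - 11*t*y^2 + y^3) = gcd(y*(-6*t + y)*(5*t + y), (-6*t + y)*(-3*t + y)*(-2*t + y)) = -6*t + y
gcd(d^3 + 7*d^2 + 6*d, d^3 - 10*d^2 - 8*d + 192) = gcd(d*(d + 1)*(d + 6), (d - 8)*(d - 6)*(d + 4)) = 1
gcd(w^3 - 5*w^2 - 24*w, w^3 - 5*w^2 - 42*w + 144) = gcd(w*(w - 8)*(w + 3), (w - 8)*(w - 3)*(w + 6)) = w - 8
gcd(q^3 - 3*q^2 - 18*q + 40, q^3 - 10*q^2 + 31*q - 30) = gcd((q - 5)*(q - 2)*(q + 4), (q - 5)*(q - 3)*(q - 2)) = q^2 - 7*q + 10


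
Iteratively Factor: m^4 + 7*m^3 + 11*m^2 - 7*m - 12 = (m + 4)*(m^3 + 3*m^2 - m - 3) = (m - 1)*(m + 4)*(m^2 + 4*m + 3) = (m - 1)*(m + 3)*(m + 4)*(m + 1)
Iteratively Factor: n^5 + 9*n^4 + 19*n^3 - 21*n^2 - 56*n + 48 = (n - 1)*(n^4 + 10*n^3 + 29*n^2 + 8*n - 48) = (n - 1)*(n + 3)*(n^3 + 7*n^2 + 8*n - 16) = (n - 1)*(n + 3)*(n + 4)*(n^2 + 3*n - 4) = (n - 1)^2*(n + 3)*(n + 4)*(n + 4)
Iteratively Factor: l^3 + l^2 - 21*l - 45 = (l + 3)*(l^2 - 2*l - 15) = (l - 5)*(l + 3)*(l + 3)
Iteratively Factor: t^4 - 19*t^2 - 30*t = (t + 3)*(t^3 - 3*t^2 - 10*t) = (t + 2)*(t + 3)*(t^2 - 5*t) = (t - 5)*(t + 2)*(t + 3)*(t)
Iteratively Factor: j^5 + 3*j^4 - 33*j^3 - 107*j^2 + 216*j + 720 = (j + 4)*(j^4 - j^3 - 29*j^2 + 9*j + 180) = (j - 5)*(j + 4)*(j^3 + 4*j^2 - 9*j - 36) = (j - 5)*(j + 3)*(j + 4)*(j^2 + j - 12) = (j - 5)*(j + 3)*(j + 4)^2*(j - 3)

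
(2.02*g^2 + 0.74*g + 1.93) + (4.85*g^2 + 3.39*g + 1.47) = 6.87*g^2 + 4.13*g + 3.4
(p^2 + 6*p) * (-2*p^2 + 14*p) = -2*p^4 + 2*p^3 + 84*p^2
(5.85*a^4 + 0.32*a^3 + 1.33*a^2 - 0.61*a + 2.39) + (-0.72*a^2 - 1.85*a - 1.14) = 5.85*a^4 + 0.32*a^3 + 0.61*a^2 - 2.46*a + 1.25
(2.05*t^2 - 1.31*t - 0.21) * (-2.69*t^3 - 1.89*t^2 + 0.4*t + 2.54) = -5.5145*t^5 - 0.350599999999999*t^4 + 3.8608*t^3 + 5.0799*t^2 - 3.4114*t - 0.5334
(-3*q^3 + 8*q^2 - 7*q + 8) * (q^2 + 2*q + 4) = -3*q^5 + 2*q^4 - 3*q^3 + 26*q^2 - 12*q + 32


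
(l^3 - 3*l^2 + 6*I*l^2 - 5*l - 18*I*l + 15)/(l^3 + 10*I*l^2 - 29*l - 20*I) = (l - 3)/(l + 4*I)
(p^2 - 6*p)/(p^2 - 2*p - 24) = p/(p + 4)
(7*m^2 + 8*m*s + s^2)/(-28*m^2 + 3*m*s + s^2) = (m + s)/(-4*m + s)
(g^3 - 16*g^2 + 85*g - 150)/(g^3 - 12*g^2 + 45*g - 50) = (g - 6)/(g - 2)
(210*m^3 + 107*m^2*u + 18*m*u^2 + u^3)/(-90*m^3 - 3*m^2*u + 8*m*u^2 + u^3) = (7*m + u)/(-3*m + u)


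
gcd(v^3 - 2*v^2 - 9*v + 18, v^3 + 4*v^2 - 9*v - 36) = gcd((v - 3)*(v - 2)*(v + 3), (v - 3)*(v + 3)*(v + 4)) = v^2 - 9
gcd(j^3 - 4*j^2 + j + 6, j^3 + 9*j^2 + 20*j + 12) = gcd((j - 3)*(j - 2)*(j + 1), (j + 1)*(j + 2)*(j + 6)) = j + 1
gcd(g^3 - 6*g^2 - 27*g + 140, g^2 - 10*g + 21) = g - 7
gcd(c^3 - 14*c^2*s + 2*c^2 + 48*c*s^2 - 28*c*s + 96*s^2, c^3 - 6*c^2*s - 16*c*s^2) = -c + 8*s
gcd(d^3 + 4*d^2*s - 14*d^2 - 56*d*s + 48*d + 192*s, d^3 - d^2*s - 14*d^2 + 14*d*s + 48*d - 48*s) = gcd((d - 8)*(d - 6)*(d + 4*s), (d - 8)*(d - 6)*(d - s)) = d^2 - 14*d + 48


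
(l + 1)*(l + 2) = l^2 + 3*l + 2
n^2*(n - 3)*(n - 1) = n^4 - 4*n^3 + 3*n^2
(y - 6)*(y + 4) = y^2 - 2*y - 24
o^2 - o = o*(o - 1)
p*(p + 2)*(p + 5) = p^3 + 7*p^2 + 10*p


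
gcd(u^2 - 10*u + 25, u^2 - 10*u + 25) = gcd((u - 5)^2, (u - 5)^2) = u^2 - 10*u + 25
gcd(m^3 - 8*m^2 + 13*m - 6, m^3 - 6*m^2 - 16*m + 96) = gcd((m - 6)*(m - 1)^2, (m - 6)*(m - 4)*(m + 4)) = m - 6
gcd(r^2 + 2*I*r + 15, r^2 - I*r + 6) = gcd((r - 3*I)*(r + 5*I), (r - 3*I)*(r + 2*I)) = r - 3*I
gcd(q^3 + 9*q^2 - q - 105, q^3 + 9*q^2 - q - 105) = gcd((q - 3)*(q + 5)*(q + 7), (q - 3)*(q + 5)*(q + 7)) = q^3 + 9*q^2 - q - 105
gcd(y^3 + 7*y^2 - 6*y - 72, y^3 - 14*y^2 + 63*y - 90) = y - 3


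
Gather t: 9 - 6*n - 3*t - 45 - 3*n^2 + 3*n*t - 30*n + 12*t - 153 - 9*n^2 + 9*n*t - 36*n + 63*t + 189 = -12*n^2 - 72*n + t*(12*n + 72)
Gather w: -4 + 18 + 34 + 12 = 60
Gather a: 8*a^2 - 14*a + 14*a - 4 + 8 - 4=8*a^2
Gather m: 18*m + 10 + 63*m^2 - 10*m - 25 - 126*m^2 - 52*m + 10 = -63*m^2 - 44*m - 5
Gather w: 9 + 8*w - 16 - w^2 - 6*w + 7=-w^2 + 2*w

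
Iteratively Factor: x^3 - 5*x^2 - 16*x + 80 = (x + 4)*(x^2 - 9*x + 20) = (x - 4)*(x + 4)*(x - 5)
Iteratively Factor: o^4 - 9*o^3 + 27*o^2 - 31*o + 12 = (o - 1)*(o^3 - 8*o^2 + 19*o - 12) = (o - 1)^2*(o^2 - 7*o + 12) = (o - 4)*(o - 1)^2*(o - 3)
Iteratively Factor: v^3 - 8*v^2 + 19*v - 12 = (v - 1)*(v^2 - 7*v + 12) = (v - 4)*(v - 1)*(v - 3)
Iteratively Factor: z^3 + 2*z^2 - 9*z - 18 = (z - 3)*(z^2 + 5*z + 6) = (z - 3)*(z + 2)*(z + 3)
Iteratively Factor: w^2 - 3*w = (w - 3)*(w)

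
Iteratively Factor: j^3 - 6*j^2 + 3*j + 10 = (j + 1)*(j^2 - 7*j + 10) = (j - 2)*(j + 1)*(j - 5)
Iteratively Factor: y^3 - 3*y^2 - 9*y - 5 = (y + 1)*(y^2 - 4*y - 5) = (y + 1)^2*(y - 5)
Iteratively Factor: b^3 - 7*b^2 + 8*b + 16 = (b - 4)*(b^2 - 3*b - 4) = (b - 4)*(b + 1)*(b - 4)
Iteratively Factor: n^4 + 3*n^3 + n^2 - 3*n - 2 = (n + 2)*(n^3 + n^2 - n - 1) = (n + 1)*(n + 2)*(n^2 - 1) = (n - 1)*(n + 1)*(n + 2)*(n + 1)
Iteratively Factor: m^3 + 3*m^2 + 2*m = (m + 1)*(m^2 + 2*m) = (m + 1)*(m + 2)*(m)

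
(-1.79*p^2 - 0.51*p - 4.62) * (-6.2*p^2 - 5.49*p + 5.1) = 11.098*p^4 + 12.9891*p^3 + 22.3149*p^2 + 22.7628*p - 23.562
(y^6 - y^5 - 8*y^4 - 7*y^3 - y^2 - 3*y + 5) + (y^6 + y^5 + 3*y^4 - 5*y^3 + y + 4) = 2*y^6 - 5*y^4 - 12*y^3 - y^2 - 2*y + 9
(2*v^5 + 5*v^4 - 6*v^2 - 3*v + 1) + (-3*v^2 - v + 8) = 2*v^5 + 5*v^4 - 9*v^2 - 4*v + 9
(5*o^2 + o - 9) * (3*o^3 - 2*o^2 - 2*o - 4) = 15*o^5 - 7*o^4 - 39*o^3 - 4*o^2 + 14*o + 36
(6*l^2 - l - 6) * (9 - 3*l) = -18*l^3 + 57*l^2 + 9*l - 54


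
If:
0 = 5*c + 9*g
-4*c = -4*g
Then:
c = 0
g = 0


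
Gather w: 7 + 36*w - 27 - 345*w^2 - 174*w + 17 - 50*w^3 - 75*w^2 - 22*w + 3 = -50*w^3 - 420*w^2 - 160*w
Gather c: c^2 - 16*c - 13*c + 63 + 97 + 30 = c^2 - 29*c + 190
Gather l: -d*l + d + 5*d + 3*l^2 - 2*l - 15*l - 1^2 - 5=6*d + 3*l^2 + l*(-d - 17) - 6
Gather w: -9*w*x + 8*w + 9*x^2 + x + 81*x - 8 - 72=w*(8 - 9*x) + 9*x^2 + 82*x - 80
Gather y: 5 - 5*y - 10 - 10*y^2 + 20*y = -10*y^2 + 15*y - 5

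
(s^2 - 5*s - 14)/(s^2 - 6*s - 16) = (s - 7)/(s - 8)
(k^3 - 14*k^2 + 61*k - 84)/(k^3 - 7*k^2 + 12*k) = (k - 7)/k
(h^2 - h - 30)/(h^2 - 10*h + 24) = (h + 5)/(h - 4)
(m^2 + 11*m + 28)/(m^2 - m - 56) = (m + 4)/(m - 8)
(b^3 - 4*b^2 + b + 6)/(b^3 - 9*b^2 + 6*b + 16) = (b - 3)/(b - 8)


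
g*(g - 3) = g^2 - 3*g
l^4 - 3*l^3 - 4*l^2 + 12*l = l*(l - 3)*(l - 2)*(l + 2)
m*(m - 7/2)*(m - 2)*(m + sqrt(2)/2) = m^4 - 11*m^3/2 + sqrt(2)*m^3/2 - 11*sqrt(2)*m^2/4 + 7*m^2 + 7*sqrt(2)*m/2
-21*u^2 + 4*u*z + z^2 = (-3*u + z)*(7*u + z)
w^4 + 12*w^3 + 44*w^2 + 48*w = w*(w + 2)*(w + 4)*(w + 6)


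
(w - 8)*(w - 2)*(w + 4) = w^3 - 6*w^2 - 24*w + 64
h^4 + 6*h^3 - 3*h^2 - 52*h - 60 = (h - 3)*(h + 2)^2*(h + 5)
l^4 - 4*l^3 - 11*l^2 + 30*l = l*(l - 5)*(l - 2)*(l + 3)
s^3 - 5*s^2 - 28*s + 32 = (s - 8)*(s - 1)*(s + 4)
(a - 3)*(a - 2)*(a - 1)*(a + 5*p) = a^4 + 5*a^3*p - 6*a^3 - 30*a^2*p + 11*a^2 + 55*a*p - 6*a - 30*p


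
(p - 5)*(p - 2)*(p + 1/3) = p^3 - 20*p^2/3 + 23*p/3 + 10/3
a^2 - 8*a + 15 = (a - 5)*(a - 3)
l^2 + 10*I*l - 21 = (l + 3*I)*(l + 7*I)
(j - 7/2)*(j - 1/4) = j^2 - 15*j/4 + 7/8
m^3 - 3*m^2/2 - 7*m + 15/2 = (m - 3)*(m - 1)*(m + 5/2)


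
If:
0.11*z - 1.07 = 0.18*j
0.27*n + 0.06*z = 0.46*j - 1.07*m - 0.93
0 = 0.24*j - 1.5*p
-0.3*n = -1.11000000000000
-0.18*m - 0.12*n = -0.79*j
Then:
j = 0.03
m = -2.34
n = 3.70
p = 0.00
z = 9.78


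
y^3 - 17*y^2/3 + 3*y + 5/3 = (y - 5)*(y - 1)*(y + 1/3)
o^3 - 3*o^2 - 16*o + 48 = (o - 4)*(o - 3)*(o + 4)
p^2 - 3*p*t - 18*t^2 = (p - 6*t)*(p + 3*t)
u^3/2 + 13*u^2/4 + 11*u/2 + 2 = (u/2 + 1)*(u + 1/2)*(u + 4)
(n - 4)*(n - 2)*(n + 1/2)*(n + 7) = n^4 + 3*n^3/2 - 67*n^2/2 + 39*n + 28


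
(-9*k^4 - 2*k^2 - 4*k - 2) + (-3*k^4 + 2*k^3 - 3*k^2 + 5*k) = -12*k^4 + 2*k^3 - 5*k^2 + k - 2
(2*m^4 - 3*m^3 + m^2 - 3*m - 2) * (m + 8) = 2*m^5 + 13*m^4 - 23*m^3 + 5*m^2 - 26*m - 16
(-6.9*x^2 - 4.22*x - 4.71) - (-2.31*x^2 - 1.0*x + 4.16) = -4.59*x^2 - 3.22*x - 8.87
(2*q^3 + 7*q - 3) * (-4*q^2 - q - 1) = -8*q^5 - 2*q^4 - 30*q^3 + 5*q^2 - 4*q + 3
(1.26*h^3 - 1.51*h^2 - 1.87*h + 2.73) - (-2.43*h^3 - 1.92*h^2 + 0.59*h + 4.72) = 3.69*h^3 + 0.41*h^2 - 2.46*h - 1.99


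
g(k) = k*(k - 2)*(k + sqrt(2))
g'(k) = k*(k - 2) + k*(k + sqrt(2)) + (k - 2)*(k + sqrt(2))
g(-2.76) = -17.68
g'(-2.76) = 23.26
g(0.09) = -0.26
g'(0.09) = -2.91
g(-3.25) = -31.32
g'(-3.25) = 32.67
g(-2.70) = -16.32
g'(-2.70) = 22.20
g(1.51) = -2.16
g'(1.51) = 2.24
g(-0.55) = 1.21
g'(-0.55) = -1.28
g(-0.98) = 1.27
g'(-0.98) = 1.20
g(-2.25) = -7.99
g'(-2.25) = 15.00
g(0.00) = 0.00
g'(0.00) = -2.83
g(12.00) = 1609.71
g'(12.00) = 415.11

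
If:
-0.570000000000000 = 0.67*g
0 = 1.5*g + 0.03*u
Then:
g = -0.85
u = 42.54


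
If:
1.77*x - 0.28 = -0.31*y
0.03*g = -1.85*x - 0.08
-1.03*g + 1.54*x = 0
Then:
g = -0.06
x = -0.04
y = 1.14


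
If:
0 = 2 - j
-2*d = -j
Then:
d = 1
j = 2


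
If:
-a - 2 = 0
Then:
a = -2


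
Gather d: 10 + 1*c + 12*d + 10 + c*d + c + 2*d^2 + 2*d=2*c + 2*d^2 + d*(c + 14) + 20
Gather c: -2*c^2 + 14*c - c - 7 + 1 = -2*c^2 + 13*c - 6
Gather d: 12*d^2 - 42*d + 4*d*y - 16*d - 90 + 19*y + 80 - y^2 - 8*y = 12*d^2 + d*(4*y - 58) - y^2 + 11*y - 10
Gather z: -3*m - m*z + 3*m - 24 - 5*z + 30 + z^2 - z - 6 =z^2 + z*(-m - 6)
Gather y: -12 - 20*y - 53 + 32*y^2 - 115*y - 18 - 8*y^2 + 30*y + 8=24*y^2 - 105*y - 75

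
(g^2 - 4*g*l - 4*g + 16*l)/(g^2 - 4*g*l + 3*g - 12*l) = (g - 4)/(g + 3)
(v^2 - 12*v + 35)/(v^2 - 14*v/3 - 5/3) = 3*(v - 7)/(3*v + 1)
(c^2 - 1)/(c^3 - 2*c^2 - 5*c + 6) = (c + 1)/(c^2 - c - 6)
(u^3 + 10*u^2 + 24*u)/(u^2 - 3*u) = (u^2 + 10*u + 24)/(u - 3)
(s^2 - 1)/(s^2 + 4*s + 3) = (s - 1)/(s + 3)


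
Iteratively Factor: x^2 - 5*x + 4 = (x - 1)*(x - 4)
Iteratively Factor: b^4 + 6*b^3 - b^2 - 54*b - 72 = (b - 3)*(b^3 + 9*b^2 + 26*b + 24) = (b - 3)*(b + 2)*(b^2 + 7*b + 12) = (b - 3)*(b + 2)*(b + 3)*(b + 4)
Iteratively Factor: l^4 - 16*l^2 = (l - 4)*(l^3 + 4*l^2) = l*(l - 4)*(l^2 + 4*l) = l*(l - 4)*(l + 4)*(l)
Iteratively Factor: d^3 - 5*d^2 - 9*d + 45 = (d - 3)*(d^2 - 2*d - 15) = (d - 5)*(d - 3)*(d + 3)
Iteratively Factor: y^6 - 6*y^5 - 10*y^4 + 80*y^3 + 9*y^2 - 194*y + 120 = (y - 5)*(y^5 - y^4 - 15*y^3 + 5*y^2 + 34*y - 24) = (y - 5)*(y - 1)*(y^4 - 15*y^2 - 10*y + 24) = (y - 5)*(y - 4)*(y - 1)*(y^3 + 4*y^2 + y - 6) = (y - 5)*(y - 4)*(y - 1)^2*(y^2 + 5*y + 6) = (y - 5)*(y - 4)*(y - 1)^2*(y + 2)*(y + 3)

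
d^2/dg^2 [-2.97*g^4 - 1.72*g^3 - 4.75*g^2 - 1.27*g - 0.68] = -35.64*g^2 - 10.32*g - 9.5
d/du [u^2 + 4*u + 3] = 2*u + 4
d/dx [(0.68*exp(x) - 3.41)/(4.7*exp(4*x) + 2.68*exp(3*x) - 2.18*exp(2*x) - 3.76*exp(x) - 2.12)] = (-9.588*exp(4*x) + 60.4632*exp(3*x) + 28.8988*exp(2*x) - 14.8676*exp(x) - 14.2632)*exp(x)/(22.09*exp(8*x) + 25.192*exp(7*x) - 13.3096*exp(6*x) - 47.0288*exp(5*x) - 35.3292*exp(4*x) + 5.0304*exp(3*x) + 23.3808*exp(2*x) + 15.9424*exp(x) + 4.4944)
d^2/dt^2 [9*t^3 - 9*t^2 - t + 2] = 54*t - 18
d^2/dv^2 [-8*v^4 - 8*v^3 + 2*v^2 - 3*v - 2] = -96*v^2 - 48*v + 4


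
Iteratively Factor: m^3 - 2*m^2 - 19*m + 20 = (m - 5)*(m^2 + 3*m - 4) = (m - 5)*(m - 1)*(m + 4)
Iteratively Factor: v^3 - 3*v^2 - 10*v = (v)*(v^2 - 3*v - 10) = v*(v - 5)*(v + 2)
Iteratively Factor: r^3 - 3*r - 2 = (r - 2)*(r^2 + 2*r + 1) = (r - 2)*(r + 1)*(r + 1)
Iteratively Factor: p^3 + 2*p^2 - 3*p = (p - 1)*(p^2 + 3*p) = p*(p - 1)*(p + 3)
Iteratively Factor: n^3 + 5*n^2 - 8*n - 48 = (n - 3)*(n^2 + 8*n + 16) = (n - 3)*(n + 4)*(n + 4)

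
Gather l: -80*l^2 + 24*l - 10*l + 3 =-80*l^2 + 14*l + 3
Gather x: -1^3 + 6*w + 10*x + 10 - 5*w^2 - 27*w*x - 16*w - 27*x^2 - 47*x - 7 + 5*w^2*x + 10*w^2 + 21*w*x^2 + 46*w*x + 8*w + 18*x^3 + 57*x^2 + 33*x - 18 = 5*w^2 - 2*w + 18*x^3 + x^2*(21*w + 30) + x*(5*w^2 + 19*w - 4) - 16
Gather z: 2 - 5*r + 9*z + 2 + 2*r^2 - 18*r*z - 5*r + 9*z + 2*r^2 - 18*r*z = 4*r^2 - 10*r + z*(18 - 36*r) + 4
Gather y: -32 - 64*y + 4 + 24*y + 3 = -40*y - 25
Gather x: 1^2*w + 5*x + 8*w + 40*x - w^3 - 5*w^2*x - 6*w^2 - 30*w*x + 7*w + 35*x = -w^3 - 6*w^2 + 16*w + x*(-5*w^2 - 30*w + 80)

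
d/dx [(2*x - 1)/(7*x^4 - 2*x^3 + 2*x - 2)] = 2*(7*x^4 - 2*x^3 + 2*x - (2*x - 1)*(14*x^3 - 3*x^2 + 1) - 2)/(7*x^4 - 2*x^3 + 2*x - 2)^2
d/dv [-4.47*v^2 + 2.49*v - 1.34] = 2.49 - 8.94*v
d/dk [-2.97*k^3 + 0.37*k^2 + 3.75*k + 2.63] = -8.91*k^2 + 0.74*k + 3.75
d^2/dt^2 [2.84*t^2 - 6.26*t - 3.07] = 5.68000000000000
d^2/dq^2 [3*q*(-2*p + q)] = 6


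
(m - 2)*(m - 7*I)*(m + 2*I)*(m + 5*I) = m^4 - 2*m^3 + 39*m^2 - 78*m + 70*I*m - 140*I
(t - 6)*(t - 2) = t^2 - 8*t + 12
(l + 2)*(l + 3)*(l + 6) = l^3 + 11*l^2 + 36*l + 36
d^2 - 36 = (d - 6)*(d + 6)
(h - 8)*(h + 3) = h^2 - 5*h - 24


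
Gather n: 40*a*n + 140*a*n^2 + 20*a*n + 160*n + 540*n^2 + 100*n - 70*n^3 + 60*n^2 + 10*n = -70*n^3 + n^2*(140*a + 600) + n*(60*a + 270)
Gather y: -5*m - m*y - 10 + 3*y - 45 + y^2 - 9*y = -5*m + y^2 + y*(-m - 6) - 55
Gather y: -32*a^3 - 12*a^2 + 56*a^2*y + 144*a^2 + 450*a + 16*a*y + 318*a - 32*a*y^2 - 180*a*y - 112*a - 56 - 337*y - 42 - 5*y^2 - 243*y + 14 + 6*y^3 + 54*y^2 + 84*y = -32*a^3 + 132*a^2 + 656*a + 6*y^3 + y^2*(49 - 32*a) + y*(56*a^2 - 164*a - 496) - 84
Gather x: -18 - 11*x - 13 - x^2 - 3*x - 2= -x^2 - 14*x - 33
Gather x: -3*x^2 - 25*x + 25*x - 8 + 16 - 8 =-3*x^2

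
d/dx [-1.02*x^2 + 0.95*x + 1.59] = 0.95 - 2.04*x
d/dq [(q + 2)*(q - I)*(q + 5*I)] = 3*q^2 + q*(4 + 8*I) + 5 + 8*I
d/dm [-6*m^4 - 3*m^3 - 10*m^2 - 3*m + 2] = -24*m^3 - 9*m^2 - 20*m - 3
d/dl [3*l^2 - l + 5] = 6*l - 1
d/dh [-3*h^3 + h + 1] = 1 - 9*h^2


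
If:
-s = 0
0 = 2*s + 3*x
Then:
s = 0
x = 0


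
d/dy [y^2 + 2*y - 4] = 2*y + 2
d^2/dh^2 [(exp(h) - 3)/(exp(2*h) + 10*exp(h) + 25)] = (exp(2*h) - 32*exp(h) + 55)*exp(h)/(exp(4*h) + 20*exp(3*h) + 150*exp(2*h) + 500*exp(h) + 625)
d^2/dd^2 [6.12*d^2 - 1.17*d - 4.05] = 12.2400000000000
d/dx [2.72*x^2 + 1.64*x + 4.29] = 5.44*x + 1.64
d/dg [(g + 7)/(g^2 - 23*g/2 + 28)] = 2*(-2*g^2 - 28*g + 217)/(4*g^4 - 92*g^3 + 753*g^2 - 2576*g + 3136)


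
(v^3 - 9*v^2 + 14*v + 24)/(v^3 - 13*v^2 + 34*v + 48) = (v - 4)/(v - 8)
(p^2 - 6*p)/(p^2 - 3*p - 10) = p*(6 - p)/(-p^2 + 3*p + 10)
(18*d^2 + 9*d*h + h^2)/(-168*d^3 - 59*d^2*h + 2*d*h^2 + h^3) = (-6*d - h)/(56*d^2 + d*h - h^2)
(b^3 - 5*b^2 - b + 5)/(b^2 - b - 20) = (b^2 - 1)/(b + 4)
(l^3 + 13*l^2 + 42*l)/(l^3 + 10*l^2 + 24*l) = (l + 7)/(l + 4)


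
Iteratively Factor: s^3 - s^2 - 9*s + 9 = (s - 3)*(s^2 + 2*s - 3) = (s - 3)*(s - 1)*(s + 3)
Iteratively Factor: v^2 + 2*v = (v)*(v + 2)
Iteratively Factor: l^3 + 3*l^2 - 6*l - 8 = (l + 1)*(l^2 + 2*l - 8) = (l - 2)*(l + 1)*(l + 4)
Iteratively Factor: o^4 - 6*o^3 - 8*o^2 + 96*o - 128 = (o + 4)*(o^3 - 10*o^2 + 32*o - 32) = (o - 4)*(o + 4)*(o^2 - 6*o + 8) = (o - 4)*(o - 2)*(o + 4)*(o - 4)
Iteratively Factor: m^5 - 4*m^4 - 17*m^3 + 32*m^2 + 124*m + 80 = (m + 2)*(m^4 - 6*m^3 - 5*m^2 + 42*m + 40) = (m - 4)*(m + 2)*(m^3 - 2*m^2 - 13*m - 10) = (m - 4)*(m + 1)*(m + 2)*(m^2 - 3*m - 10) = (m - 4)*(m + 1)*(m + 2)^2*(m - 5)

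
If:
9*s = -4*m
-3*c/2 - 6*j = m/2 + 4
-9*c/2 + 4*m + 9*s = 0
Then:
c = 0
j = 3*s/16 - 2/3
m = -9*s/4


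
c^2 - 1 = (c - 1)*(c + 1)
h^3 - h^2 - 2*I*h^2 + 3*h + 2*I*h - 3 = (h - 1)*(h - 3*I)*(h + I)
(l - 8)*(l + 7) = l^2 - l - 56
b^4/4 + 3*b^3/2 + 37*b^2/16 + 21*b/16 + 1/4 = (b/4 + 1)*(b + 1/2)^2*(b + 1)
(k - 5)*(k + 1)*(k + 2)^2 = k^4 - 17*k^2 - 36*k - 20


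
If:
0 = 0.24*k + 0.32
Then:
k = -1.33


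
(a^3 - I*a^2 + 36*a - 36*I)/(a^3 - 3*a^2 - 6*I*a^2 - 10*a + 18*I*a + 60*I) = (a^2 + 5*I*a + 6)/(a^2 - 3*a - 10)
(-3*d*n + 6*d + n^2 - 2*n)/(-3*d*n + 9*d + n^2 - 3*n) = (n - 2)/(n - 3)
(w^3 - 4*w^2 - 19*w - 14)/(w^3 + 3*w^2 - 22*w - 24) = (w^2 - 5*w - 14)/(w^2 + 2*w - 24)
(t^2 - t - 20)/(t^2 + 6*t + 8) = (t - 5)/(t + 2)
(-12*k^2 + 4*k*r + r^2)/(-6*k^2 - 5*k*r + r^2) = (12*k^2 - 4*k*r - r^2)/(6*k^2 + 5*k*r - r^2)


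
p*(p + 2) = p^2 + 2*p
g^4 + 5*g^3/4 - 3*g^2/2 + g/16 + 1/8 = (g - 1/2)^2*(g + 1/4)*(g + 2)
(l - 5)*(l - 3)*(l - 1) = l^3 - 9*l^2 + 23*l - 15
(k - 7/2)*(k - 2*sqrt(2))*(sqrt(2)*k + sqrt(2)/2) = sqrt(2)*k^3 - 3*sqrt(2)*k^2 - 4*k^2 - 7*sqrt(2)*k/4 + 12*k + 7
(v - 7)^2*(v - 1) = v^3 - 15*v^2 + 63*v - 49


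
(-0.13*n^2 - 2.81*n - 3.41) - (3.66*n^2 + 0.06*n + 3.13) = -3.79*n^2 - 2.87*n - 6.54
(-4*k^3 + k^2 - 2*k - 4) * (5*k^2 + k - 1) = -20*k^5 + k^4 - 5*k^3 - 23*k^2 - 2*k + 4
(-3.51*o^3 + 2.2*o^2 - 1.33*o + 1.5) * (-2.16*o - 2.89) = 7.5816*o^4 + 5.3919*o^3 - 3.4852*o^2 + 0.6037*o - 4.335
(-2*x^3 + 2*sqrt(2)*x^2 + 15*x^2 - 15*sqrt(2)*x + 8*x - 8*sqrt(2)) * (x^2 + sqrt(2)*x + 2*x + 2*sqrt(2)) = -2*x^5 + 11*x^4 + 42*x^3 - 6*x^2 - 76*x - 32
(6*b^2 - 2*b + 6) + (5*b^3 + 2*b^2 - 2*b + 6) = 5*b^3 + 8*b^2 - 4*b + 12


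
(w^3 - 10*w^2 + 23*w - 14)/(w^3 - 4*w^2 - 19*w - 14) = (w^2 - 3*w + 2)/(w^2 + 3*w + 2)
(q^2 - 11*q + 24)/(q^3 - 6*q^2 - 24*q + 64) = (q - 3)/(q^2 + 2*q - 8)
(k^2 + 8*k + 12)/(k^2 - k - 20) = (k^2 + 8*k + 12)/(k^2 - k - 20)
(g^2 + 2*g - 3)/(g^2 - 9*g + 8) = (g + 3)/(g - 8)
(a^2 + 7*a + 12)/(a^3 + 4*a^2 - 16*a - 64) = (a + 3)/(a^2 - 16)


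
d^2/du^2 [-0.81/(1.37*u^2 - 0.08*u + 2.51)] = (3.040578*u^2 - 0.177552*u - 0.81*(2.74*u - 0.08)*(5.48*u - 0.16) + 5.570694)/(1.37*u^2 - 0.08*u + 2.51)^3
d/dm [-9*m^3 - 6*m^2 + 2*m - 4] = -27*m^2 - 12*m + 2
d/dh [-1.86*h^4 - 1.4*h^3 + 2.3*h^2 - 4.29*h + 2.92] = -7.44*h^3 - 4.2*h^2 + 4.6*h - 4.29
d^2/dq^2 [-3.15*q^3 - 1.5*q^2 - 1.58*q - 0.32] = -18.9*q - 3.0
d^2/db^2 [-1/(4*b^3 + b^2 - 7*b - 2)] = 2*((12*b + 1)*(4*b^3 + b^2 - 7*b - 2) - (12*b^2 + 2*b - 7)^2)/(4*b^3 + b^2 - 7*b - 2)^3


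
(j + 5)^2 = j^2 + 10*j + 25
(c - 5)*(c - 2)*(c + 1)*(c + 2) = c^4 - 4*c^3 - 9*c^2 + 16*c + 20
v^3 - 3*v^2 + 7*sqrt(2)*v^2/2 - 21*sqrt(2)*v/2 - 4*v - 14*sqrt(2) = (v - 4)*(v + 1)*(v + 7*sqrt(2)/2)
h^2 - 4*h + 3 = (h - 3)*(h - 1)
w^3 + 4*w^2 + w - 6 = (w - 1)*(w + 2)*(w + 3)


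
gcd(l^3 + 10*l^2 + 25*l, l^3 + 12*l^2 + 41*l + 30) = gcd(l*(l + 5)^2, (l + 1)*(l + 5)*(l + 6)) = l + 5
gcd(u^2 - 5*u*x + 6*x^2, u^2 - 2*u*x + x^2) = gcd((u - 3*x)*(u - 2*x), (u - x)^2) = 1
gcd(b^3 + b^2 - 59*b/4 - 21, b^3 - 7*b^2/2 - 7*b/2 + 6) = b^2 - 5*b/2 - 6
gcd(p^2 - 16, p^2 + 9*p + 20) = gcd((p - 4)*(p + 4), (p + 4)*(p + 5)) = p + 4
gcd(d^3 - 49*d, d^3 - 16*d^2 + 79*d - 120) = 1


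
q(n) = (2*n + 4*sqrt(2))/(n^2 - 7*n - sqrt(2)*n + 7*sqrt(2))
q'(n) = (2*n + 4*sqrt(2))*(-2*n + sqrt(2) + 7)/(n^2 - 7*n - sqrt(2)*n + 7*sqrt(2))^2 + 2/(n^2 - 7*n - sqrt(2)*n + 7*sqrt(2)) = 2*(n^2 - 7*n - sqrt(2)*n + (n + 2*sqrt(2))*(-2*n + sqrt(2) + 7) + 7*sqrt(2))/(n^2 - 7*n - sqrt(2)*n + 7*sqrt(2))^2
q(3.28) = -1.76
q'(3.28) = 0.18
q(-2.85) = 0.00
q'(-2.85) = 0.05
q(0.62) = 1.36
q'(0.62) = 2.32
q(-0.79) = 0.24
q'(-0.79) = 0.25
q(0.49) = 1.10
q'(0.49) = 1.70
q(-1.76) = 0.08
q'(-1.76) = 0.10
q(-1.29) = 0.14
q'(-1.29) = 0.16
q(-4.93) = -0.06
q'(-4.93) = 0.01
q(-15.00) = -0.07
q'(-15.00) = 0.00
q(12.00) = 0.56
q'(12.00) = -0.13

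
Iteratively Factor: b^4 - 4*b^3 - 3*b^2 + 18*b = (b + 2)*(b^3 - 6*b^2 + 9*b) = (b - 3)*(b + 2)*(b^2 - 3*b) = b*(b - 3)*(b + 2)*(b - 3)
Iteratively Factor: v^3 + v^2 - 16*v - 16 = (v + 1)*(v^2 - 16) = (v - 4)*(v + 1)*(v + 4)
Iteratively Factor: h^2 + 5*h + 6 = (h + 2)*(h + 3)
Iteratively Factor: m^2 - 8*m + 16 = (m - 4)*(m - 4)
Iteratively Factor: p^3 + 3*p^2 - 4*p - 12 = (p - 2)*(p^2 + 5*p + 6) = (p - 2)*(p + 2)*(p + 3)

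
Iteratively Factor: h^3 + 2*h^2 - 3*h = (h + 3)*(h^2 - h) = (h - 1)*(h + 3)*(h)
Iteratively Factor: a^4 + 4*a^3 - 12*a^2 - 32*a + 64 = (a - 2)*(a^3 + 6*a^2 - 32) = (a - 2)^2*(a^2 + 8*a + 16) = (a - 2)^2*(a + 4)*(a + 4)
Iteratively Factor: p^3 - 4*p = (p)*(p^2 - 4) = p*(p + 2)*(p - 2)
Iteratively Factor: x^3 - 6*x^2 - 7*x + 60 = (x - 4)*(x^2 - 2*x - 15) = (x - 4)*(x + 3)*(x - 5)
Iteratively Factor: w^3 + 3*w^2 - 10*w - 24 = (w + 2)*(w^2 + w - 12) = (w + 2)*(w + 4)*(w - 3)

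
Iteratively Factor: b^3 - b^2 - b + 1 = (b + 1)*(b^2 - 2*b + 1) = (b - 1)*(b + 1)*(b - 1)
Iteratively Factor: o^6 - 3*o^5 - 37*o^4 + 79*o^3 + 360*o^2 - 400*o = (o - 1)*(o^5 - 2*o^4 - 39*o^3 + 40*o^2 + 400*o) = o*(o - 1)*(o^4 - 2*o^3 - 39*o^2 + 40*o + 400) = o*(o - 5)*(o - 1)*(o^3 + 3*o^2 - 24*o - 80) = o*(o - 5)*(o - 1)*(o + 4)*(o^2 - o - 20) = o*(o - 5)^2*(o - 1)*(o + 4)*(o + 4)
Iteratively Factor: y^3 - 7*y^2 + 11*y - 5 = (y - 1)*(y^2 - 6*y + 5) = (y - 1)^2*(y - 5)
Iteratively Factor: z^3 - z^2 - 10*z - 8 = (z - 4)*(z^2 + 3*z + 2) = (z - 4)*(z + 2)*(z + 1)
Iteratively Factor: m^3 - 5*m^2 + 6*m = (m - 3)*(m^2 - 2*m) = (m - 3)*(m - 2)*(m)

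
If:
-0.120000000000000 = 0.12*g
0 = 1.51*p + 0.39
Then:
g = -1.00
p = -0.26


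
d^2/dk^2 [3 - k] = 0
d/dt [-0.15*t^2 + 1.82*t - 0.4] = 1.82 - 0.3*t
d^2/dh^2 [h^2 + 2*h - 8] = 2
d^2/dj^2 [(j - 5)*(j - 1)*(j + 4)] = 6*j - 4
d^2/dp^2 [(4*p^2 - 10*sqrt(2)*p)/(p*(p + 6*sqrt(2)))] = -68*sqrt(2)/(p^3 + 18*sqrt(2)*p^2 + 216*p + 432*sqrt(2))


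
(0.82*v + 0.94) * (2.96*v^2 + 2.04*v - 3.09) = 2.4272*v^3 + 4.4552*v^2 - 0.6162*v - 2.9046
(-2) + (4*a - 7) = 4*a - 9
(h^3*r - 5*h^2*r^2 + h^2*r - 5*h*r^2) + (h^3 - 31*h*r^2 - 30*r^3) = h^3*r + h^3 - 5*h^2*r^2 + h^2*r - 36*h*r^2 - 30*r^3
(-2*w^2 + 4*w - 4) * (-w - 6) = 2*w^3 + 8*w^2 - 20*w + 24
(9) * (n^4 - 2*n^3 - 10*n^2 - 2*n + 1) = 9*n^4 - 18*n^3 - 90*n^2 - 18*n + 9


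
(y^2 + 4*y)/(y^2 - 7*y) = (y + 4)/(y - 7)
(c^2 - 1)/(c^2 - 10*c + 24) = (c^2 - 1)/(c^2 - 10*c + 24)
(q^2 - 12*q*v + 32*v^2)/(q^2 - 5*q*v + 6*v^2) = (q^2 - 12*q*v + 32*v^2)/(q^2 - 5*q*v + 6*v^2)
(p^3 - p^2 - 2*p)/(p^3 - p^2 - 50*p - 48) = p*(p - 2)/(p^2 - 2*p - 48)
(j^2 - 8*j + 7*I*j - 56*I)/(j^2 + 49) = (j - 8)/(j - 7*I)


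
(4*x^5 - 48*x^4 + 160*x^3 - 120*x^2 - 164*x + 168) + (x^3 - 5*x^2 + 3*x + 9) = 4*x^5 - 48*x^4 + 161*x^3 - 125*x^2 - 161*x + 177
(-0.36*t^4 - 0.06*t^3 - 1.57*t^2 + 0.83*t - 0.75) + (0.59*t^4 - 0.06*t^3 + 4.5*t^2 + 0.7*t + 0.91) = 0.23*t^4 - 0.12*t^3 + 2.93*t^2 + 1.53*t + 0.16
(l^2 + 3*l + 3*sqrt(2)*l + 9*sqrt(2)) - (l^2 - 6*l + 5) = 3*sqrt(2)*l + 9*l - 5 + 9*sqrt(2)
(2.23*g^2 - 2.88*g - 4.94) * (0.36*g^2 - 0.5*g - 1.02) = 0.8028*g^4 - 2.1518*g^3 - 2.613*g^2 + 5.4076*g + 5.0388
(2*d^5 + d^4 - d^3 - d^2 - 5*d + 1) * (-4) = -8*d^5 - 4*d^4 + 4*d^3 + 4*d^2 + 20*d - 4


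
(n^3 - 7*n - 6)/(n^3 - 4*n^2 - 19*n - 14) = (n - 3)/(n - 7)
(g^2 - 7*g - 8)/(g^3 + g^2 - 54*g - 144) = (g + 1)/(g^2 + 9*g + 18)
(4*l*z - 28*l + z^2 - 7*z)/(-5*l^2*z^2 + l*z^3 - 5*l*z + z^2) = (-4*l*z + 28*l - z^2 + 7*z)/(z*(5*l^2*z - l*z^2 + 5*l - z))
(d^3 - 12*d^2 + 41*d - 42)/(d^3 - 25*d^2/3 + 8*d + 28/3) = 3*(d - 3)/(3*d + 2)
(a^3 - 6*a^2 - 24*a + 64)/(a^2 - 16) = (a^2 - 10*a + 16)/(a - 4)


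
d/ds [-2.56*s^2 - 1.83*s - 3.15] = -5.12*s - 1.83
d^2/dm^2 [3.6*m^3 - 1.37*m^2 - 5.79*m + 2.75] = 21.6*m - 2.74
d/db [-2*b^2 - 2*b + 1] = -4*b - 2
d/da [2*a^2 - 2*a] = 4*a - 2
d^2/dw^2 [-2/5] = 0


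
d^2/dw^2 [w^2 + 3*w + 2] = 2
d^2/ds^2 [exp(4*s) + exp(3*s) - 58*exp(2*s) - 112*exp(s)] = (16*exp(3*s) + 9*exp(2*s) - 232*exp(s) - 112)*exp(s)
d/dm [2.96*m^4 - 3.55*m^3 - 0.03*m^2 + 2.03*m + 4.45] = 11.84*m^3 - 10.65*m^2 - 0.06*m + 2.03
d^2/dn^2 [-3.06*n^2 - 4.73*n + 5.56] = -6.12000000000000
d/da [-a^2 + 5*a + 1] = 5 - 2*a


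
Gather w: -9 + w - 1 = w - 10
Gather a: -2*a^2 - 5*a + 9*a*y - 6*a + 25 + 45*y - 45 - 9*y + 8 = -2*a^2 + a*(9*y - 11) + 36*y - 12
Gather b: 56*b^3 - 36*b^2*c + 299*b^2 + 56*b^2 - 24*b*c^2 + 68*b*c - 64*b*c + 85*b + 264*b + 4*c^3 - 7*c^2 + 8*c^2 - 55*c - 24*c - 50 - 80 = 56*b^3 + b^2*(355 - 36*c) + b*(-24*c^2 + 4*c + 349) + 4*c^3 + c^2 - 79*c - 130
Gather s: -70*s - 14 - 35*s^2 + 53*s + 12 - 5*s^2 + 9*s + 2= -40*s^2 - 8*s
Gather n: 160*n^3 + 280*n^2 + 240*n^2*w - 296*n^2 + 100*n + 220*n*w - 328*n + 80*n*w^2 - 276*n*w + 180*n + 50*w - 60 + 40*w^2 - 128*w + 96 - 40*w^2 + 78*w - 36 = 160*n^3 + n^2*(240*w - 16) + n*(80*w^2 - 56*w - 48)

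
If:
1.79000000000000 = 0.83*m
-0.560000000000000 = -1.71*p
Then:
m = 2.16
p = 0.33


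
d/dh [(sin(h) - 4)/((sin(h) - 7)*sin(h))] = (-cos(h) + 8/tan(h) - 28*cos(h)/sin(h)^2)/(sin(h) - 7)^2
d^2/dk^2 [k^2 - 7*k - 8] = 2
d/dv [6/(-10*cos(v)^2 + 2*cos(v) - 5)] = 12*(1 - 10*cos(v))*sin(v)/(10*cos(v)^2 - 2*cos(v) + 5)^2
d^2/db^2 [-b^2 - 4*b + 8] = -2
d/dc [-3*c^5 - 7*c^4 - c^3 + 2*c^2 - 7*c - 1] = -15*c^4 - 28*c^3 - 3*c^2 + 4*c - 7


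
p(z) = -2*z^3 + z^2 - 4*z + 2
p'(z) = -6*z^2 + 2*z - 4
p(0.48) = 0.09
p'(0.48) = -4.42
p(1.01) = -3.08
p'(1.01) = -8.10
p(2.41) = -29.83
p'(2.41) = -34.03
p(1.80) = -13.62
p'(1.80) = -19.84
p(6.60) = -555.83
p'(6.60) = -252.16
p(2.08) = -19.99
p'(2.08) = -25.80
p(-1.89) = 26.63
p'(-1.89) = -29.21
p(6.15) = -449.99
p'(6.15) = -218.64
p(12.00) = -3358.00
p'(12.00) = -844.00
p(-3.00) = 77.00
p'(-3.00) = -64.00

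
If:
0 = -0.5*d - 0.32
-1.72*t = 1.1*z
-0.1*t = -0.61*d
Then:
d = -0.64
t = -3.90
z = 6.10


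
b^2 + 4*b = b*(b + 4)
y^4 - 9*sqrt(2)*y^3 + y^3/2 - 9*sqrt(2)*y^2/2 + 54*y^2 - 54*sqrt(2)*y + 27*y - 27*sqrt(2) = (y + 1/2)*(y - 3*sqrt(2))^3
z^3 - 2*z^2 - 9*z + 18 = (z - 3)*(z - 2)*(z + 3)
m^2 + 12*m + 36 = (m + 6)^2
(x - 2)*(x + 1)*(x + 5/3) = x^3 + 2*x^2/3 - 11*x/3 - 10/3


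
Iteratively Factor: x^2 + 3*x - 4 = (x + 4)*(x - 1)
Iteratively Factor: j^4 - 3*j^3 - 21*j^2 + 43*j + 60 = (j + 1)*(j^3 - 4*j^2 - 17*j + 60) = (j - 5)*(j + 1)*(j^2 + j - 12) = (j - 5)*(j + 1)*(j + 4)*(j - 3)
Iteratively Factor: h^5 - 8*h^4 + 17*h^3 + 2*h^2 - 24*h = (h - 3)*(h^4 - 5*h^3 + 2*h^2 + 8*h) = (h - 3)*(h + 1)*(h^3 - 6*h^2 + 8*h) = h*(h - 3)*(h + 1)*(h^2 - 6*h + 8) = h*(h - 3)*(h - 2)*(h + 1)*(h - 4)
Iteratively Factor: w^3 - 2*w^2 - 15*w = (w)*(w^2 - 2*w - 15) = w*(w + 3)*(w - 5)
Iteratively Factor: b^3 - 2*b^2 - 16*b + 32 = (b + 4)*(b^2 - 6*b + 8) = (b - 2)*(b + 4)*(b - 4)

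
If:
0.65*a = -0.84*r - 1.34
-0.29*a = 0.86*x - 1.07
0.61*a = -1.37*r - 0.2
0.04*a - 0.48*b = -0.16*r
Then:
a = -4.41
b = 0.24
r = 1.82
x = 2.73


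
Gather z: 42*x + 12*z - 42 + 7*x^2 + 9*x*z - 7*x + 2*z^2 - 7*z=7*x^2 + 35*x + 2*z^2 + z*(9*x + 5) - 42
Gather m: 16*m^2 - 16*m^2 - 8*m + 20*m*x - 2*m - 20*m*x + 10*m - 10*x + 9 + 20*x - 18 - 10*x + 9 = 0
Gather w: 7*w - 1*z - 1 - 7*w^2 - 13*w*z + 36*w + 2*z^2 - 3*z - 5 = -7*w^2 + w*(43 - 13*z) + 2*z^2 - 4*z - 6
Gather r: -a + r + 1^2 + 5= -a + r + 6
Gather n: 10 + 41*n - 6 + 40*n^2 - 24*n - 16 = 40*n^2 + 17*n - 12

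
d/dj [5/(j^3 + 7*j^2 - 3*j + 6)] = 5*(-3*j^2 - 14*j + 3)/(j^3 + 7*j^2 - 3*j + 6)^2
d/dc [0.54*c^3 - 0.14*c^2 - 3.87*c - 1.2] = 1.62*c^2 - 0.28*c - 3.87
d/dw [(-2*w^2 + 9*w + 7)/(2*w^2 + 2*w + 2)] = (-11*w^2 - 18*w + 2)/(2*(w^4 + 2*w^3 + 3*w^2 + 2*w + 1))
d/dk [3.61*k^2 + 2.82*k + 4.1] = 7.22*k + 2.82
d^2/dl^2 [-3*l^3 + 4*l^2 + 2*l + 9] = 8 - 18*l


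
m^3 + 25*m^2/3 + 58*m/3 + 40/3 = (m + 4/3)*(m + 2)*(m + 5)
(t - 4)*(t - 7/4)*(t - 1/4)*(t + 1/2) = t^4 - 11*t^3/2 + 87*t^2/16 + 79*t/32 - 7/8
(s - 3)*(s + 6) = s^2 + 3*s - 18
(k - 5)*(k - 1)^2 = k^3 - 7*k^2 + 11*k - 5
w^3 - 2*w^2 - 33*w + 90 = (w - 5)*(w - 3)*(w + 6)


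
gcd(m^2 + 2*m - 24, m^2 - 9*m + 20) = m - 4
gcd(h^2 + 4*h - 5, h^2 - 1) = h - 1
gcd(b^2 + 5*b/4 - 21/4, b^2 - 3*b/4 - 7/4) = b - 7/4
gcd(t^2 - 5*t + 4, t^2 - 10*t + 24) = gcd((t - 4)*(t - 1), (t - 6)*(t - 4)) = t - 4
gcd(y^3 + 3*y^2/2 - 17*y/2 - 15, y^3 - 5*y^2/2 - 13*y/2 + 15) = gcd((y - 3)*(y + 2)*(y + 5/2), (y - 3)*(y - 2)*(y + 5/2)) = y^2 - y/2 - 15/2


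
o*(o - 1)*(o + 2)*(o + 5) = o^4 + 6*o^3 + 3*o^2 - 10*o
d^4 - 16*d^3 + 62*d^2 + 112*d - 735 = (d - 7)^2*(d - 5)*(d + 3)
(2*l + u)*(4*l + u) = 8*l^2 + 6*l*u + u^2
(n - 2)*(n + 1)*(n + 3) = n^3 + 2*n^2 - 5*n - 6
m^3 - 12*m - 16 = (m - 4)*(m + 2)^2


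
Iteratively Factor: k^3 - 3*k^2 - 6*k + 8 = (k - 4)*(k^2 + k - 2) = (k - 4)*(k + 2)*(k - 1)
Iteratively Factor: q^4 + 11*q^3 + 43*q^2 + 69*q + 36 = (q + 3)*(q^3 + 8*q^2 + 19*q + 12) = (q + 3)*(q + 4)*(q^2 + 4*q + 3) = (q + 3)^2*(q + 4)*(q + 1)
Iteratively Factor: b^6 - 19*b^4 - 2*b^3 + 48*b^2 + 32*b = (b + 1)*(b^5 - b^4 - 18*b^3 + 16*b^2 + 32*b) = b*(b + 1)*(b^4 - b^3 - 18*b^2 + 16*b + 32) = b*(b + 1)*(b + 4)*(b^3 - 5*b^2 + 2*b + 8) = b*(b + 1)^2*(b + 4)*(b^2 - 6*b + 8) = b*(b - 2)*(b + 1)^2*(b + 4)*(b - 4)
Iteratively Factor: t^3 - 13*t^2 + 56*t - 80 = (t - 5)*(t^2 - 8*t + 16) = (t - 5)*(t - 4)*(t - 4)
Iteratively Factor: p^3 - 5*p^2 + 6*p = (p - 2)*(p^2 - 3*p) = (p - 3)*(p - 2)*(p)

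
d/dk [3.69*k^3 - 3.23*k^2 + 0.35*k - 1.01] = 11.07*k^2 - 6.46*k + 0.35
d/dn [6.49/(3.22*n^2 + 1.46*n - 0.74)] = (-41.7956*n - 9.4754)/(3.22*n^2 + 1.46*n - 0.74)^2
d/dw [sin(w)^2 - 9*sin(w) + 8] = (2*sin(w) - 9)*cos(w)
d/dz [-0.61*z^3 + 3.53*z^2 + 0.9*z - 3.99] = -1.83*z^2 + 7.06*z + 0.9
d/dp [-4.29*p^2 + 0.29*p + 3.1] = 0.29 - 8.58*p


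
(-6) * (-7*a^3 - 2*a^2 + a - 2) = 42*a^3 + 12*a^2 - 6*a + 12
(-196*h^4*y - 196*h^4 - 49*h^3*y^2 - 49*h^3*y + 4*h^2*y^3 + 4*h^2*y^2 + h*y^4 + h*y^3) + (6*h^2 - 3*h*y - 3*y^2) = -196*h^4*y - 196*h^4 - 49*h^3*y^2 - 49*h^3*y + 4*h^2*y^3 + 4*h^2*y^2 + 6*h^2 + h*y^4 + h*y^3 - 3*h*y - 3*y^2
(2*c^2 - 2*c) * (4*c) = 8*c^3 - 8*c^2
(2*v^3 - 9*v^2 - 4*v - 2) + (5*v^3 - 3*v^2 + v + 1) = 7*v^3 - 12*v^2 - 3*v - 1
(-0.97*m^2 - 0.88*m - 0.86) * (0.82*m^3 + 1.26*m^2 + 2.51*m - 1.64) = -0.7954*m^5 - 1.9438*m^4 - 4.2487*m^3 - 1.7016*m^2 - 0.7154*m + 1.4104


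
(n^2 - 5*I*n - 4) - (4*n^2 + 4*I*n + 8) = -3*n^2 - 9*I*n - 12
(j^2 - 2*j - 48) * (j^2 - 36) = j^4 - 2*j^3 - 84*j^2 + 72*j + 1728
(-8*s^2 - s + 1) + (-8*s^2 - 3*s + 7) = -16*s^2 - 4*s + 8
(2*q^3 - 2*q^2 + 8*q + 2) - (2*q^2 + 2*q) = 2*q^3 - 4*q^2 + 6*q + 2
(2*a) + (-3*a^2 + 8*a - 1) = -3*a^2 + 10*a - 1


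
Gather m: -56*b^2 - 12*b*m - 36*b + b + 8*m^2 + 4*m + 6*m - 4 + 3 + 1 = -56*b^2 - 35*b + 8*m^2 + m*(10 - 12*b)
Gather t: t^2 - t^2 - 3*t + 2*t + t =0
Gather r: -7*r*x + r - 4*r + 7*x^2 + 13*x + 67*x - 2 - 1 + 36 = r*(-7*x - 3) + 7*x^2 + 80*x + 33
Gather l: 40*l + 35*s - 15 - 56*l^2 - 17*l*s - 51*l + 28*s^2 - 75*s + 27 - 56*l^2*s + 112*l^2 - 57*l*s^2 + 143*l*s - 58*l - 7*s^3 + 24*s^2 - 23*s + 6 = l^2*(56 - 56*s) + l*(-57*s^2 + 126*s - 69) - 7*s^3 + 52*s^2 - 63*s + 18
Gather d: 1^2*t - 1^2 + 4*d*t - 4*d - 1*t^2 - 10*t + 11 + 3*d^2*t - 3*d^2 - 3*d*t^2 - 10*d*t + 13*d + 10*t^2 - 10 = d^2*(3*t - 3) + d*(-3*t^2 - 6*t + 9) + 9*t^2 - 9*t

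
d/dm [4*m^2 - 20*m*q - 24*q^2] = 8*m - 20*q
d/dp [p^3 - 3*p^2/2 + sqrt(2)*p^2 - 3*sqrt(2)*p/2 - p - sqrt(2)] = 3*p^2 - 3*p + 2*sqrt(2)*p - 3*sqrt(2)/2 - 1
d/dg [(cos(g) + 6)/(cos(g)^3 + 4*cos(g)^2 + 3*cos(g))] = 2*(cos(g)^3 + 11*cos(g)^2 + 24*cos(g) + 9)*sin(g)/((cos(g) + 1)^2*(cos(g) + 3)^2*cos(g)^2)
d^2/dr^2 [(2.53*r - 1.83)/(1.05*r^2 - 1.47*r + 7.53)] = ((11.2812 - 15.939*r)*(1.05*r^2 - 1.47*r + 7.53) + (2.1*r - 1.47)*(2.53*r - 1.83)*(4.2*r - 2.94))/(1.05*r^2 - 1.47*r + 7.53)^3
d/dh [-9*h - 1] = -9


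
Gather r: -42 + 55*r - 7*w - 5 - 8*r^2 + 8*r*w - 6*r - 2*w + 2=-8*r^2 + r*(8*w + 49) - 9*w - 45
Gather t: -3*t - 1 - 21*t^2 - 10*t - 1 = -21*t^2 - 13*t - 2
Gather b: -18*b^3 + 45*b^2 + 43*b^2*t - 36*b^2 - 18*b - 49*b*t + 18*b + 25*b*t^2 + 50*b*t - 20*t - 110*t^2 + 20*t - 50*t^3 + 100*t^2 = -18*b^3 + b^2*(43*t + 9) + b*(25*t^2 + t) - 50*t^3 - 10*t^2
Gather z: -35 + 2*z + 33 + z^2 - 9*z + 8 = z^2 - 7*z + 6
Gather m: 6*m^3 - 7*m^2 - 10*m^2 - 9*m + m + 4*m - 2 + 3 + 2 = 6*m^3 - 17*m^2 - 4*m + 3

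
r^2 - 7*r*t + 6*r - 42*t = (r + 6)*(r - 7*t)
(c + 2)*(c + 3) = c^2 + 5*c + 6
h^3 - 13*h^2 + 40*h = h*(h - 8)*(h - 5)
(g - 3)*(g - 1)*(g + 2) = g^3 - 2*g^2 - 5*g + 6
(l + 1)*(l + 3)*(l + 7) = l^3 + 11*l^2 + 31*l + 21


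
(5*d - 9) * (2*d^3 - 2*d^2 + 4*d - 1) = 10*d^4 - 28*d^3 + 38*d^2 - 41*d + 9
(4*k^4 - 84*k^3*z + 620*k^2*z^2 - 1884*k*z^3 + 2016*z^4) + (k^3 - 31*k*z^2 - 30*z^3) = 4*k^4 - 84*k^3*z + k^3 + 620*k^2*z^2 - 1884*k*z^3 - 31*k*z^2 + 2016*z^4 - 30*z^3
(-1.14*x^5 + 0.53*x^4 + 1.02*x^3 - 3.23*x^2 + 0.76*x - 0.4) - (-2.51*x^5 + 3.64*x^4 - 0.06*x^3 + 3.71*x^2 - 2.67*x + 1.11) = 1.37*x^5 - 3.11*x^4 + 1.08*x^3 - 6.94*x^2 + 3.43*x - 1.51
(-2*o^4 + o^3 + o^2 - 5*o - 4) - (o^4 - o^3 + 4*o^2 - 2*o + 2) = -3*o^4 + 2*o^3 - 3*o^2 - 3*o - 6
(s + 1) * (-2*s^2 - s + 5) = -2*s^3 - 3*s^2 + 4*s + 5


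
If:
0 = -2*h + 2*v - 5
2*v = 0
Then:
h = -5/2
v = 0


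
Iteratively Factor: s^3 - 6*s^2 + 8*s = (s - 4)*(s^2 - 2*s) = (s - 4)*(s - 2)*(s)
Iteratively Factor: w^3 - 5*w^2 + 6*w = (w - 2)*(w^2 - 3*w) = w*(w - 2)*(w - 3)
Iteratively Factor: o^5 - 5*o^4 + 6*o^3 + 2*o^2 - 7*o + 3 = (o - 1)*(o^4 - 4*o^3 + 2*o^2 + 4*o - 3) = (o - 1)^2*(o^3 - 3*o^2 - o + 3) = (o - 1)^3*(o^2 - 2*o - 3) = (o - 1)^3*(o + 1)*(o - 3)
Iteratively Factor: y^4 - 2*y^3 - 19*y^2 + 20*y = (y - 5)*(y^3 + 3*y^2 - 4*y) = (y - 5)*(y + 4)*(y^2 - y) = y*(y - 5)*(y + 4)*(y - 1)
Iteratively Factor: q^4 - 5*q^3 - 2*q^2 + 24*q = (q + 2)*(q^3 - 7*q^2 + 12*q) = (q - 3)*(q + 2)*(q^2 - 4*q) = q*(q - 3)*(q + 2)*(q - 4)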